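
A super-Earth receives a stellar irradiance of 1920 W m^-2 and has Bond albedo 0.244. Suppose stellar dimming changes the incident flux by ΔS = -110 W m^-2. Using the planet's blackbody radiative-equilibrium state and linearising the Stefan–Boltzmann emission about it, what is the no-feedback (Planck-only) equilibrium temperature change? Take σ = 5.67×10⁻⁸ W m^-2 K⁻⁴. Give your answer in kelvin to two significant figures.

-4.1 K

Unperturbed T_e = [1920·(1−0.244)/(4σ)]^¼ = 282.8 K.
Only a fraction (1−α) is absorbed and it's spread over 4πR², so ΔF = (1−α)ΔS/4 = -20.79 W m^-2.
Planck response: λ_P = 4σT_e³ = 4·5.67×10⁻⁸·(282.8)³ = 5.132 W m^-2/K.
Hence the no-feedback warming is ΔF/(4σT_e³) = -4.05 K.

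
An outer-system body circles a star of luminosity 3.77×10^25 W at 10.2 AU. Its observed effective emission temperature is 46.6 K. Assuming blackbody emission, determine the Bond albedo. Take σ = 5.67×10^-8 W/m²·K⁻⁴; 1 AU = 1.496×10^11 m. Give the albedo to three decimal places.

Orbital distance: d = 10.2 AU = 1.526×10^12 m.
Spreading L over a sphere of radius d: S = 3.77×10^25/(4π·1.53×10^12²) = 1.288 W/m².
Rearranging the radiative balance, α = 1 − 4σT⁴/S.
4σT⁴ = 4·5.67×10⁻⁸·(46.6)⁴ = 1.070 W/m².
1−α = 1.070/1.288 = 0.8301, so α = 0.1699.

0.170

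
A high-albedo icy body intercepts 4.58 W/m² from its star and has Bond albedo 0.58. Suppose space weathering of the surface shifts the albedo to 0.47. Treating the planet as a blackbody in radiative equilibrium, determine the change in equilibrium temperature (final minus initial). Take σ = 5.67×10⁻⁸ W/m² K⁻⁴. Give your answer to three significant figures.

3.23 K

Initial: T₁ = [S(1−0.58)/(4σ)]^(1/4) = 53.97 K.
Final:   T₂ = [S(1−0.47)/(4σ)]^(1/4) = 57.20 K.
ΔT = T₂ − T₁ = 3.231 K.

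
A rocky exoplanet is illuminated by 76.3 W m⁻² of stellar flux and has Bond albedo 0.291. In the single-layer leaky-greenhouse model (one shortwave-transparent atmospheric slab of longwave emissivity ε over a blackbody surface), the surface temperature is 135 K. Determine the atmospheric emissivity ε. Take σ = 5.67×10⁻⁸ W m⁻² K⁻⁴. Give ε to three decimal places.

Effective temperature: T_e = [S(1−α)/(4σ)]^(1/4) = 124.3 K.
Inverting T_s⁴ = 2T_e⁴/(2−ε): (T_e/T_s)⁴ = 0.7181, so ε = 2(1 − 0.7181) = 0.5638.

0.564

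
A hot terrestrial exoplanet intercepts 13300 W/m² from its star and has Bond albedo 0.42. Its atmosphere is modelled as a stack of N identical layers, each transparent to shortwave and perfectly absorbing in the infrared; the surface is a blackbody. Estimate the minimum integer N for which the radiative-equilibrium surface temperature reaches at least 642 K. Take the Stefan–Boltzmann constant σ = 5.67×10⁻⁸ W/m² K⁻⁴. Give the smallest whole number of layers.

4

Top-of-atmosphere balance: σT_e⁴ = S(1−α)/4 = 1929 W/m² → T_e = 429.4 K.
T_s = (N+1)^(1/4)·T_e ≥ 642 K requires N+1 ≥ (T_s/T_e)⁴ = (642/429.4)⁴ = 4.995.
The minimum whole number is N = 4.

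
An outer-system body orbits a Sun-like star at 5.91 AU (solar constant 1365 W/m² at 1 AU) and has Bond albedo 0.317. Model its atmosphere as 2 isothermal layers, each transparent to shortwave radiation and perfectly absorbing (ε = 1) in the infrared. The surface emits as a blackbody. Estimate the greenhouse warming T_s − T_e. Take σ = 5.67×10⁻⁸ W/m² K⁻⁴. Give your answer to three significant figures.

Irradiance scales as 1/d², so S = 1365 W/m² × (1/5.91)² = 39.08 W/m².
The effective emission temperature is T_e = [S(1−α)/(4σ)]^¼ = 104.2 K.
Surface: T_s = (3)^¼·T_e = 137.1 K.
Warming: T_s − T_e = 32.92 K.

32.9 kelvin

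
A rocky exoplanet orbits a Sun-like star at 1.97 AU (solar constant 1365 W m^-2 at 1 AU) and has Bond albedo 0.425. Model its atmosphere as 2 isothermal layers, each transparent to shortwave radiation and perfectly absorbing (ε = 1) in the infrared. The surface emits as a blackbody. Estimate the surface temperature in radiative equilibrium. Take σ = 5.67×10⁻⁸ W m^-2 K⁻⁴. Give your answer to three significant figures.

227 K

Flux at the orbit: S = 1365/(1.97)² = 351.7 W m^-2.
The effective emission temperature is T_e = [S(1−α)/(4σ)]^¼ = 172.8 K.
With N = 2 opaque layers, T_s = (N+1)^(1/4)·T_e = 3^(1/4)·172.8 = 227.4 K.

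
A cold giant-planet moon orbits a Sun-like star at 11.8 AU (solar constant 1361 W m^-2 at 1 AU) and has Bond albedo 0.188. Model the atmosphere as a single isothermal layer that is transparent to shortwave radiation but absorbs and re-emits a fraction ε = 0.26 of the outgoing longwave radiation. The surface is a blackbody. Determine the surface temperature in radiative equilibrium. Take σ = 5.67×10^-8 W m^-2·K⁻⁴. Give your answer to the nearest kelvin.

80 K

By the inverse-square law, S = 1361/11.8² = 9.774 W m^-2.
At the top of the atmosphere, σT_e⁴ = S(1−α)/4 = 1.984 W m^-2, giving T_e = 76.91 K.
The surface balance (absorbed SW + ε·downward IR = σT_s⁴) with T_a⁴ = T_s⁴/2 reduces to T_s = T_e·[2/(2−ε)]^¼ = 79.64 K.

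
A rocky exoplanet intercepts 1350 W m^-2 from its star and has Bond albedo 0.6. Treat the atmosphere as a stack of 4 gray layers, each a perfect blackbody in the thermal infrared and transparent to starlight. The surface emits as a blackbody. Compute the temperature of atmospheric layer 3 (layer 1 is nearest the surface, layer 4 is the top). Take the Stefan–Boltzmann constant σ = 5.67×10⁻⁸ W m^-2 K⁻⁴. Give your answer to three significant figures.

263 K

OLR = S(1−α)/4 = 135.0 W m^-2; the top layer radiates at T_e = 220.9 K.
Each opaque layer satisfies 2T_j⁴ = T_{j−1}⁴ + T_{j+1}⁴, giving T_k⁴ = (N+1−k)T_e⁴.
With k = 3: T_3 = (4+1−3)^¼·220.9 K = 262.7 K.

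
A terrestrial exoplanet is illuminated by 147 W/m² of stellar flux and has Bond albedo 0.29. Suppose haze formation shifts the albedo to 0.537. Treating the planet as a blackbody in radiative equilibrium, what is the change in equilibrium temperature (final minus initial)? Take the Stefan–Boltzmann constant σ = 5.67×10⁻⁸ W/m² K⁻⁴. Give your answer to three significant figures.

-14.8 K

Initial: T₁ = [S(1−0.29)/(4σ)]^(1/4) = 146.5 K.
After:  T₂ = [147.0·0.463/(4σ)]^(1/4) = 131.6 K.
ΔT = T₂ − T₁ = -14.85 K.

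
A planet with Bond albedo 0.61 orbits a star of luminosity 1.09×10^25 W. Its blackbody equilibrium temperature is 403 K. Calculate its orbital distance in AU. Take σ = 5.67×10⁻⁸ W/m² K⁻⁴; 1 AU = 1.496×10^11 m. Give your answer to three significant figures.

Required flux: S = 4σT⁴/(1−α) = 15340 W/m².
Then d = [L/(4πS)]^(1/2) = 7.520×10^9 m, i.e. 0.05027 AU.

0.0503 AU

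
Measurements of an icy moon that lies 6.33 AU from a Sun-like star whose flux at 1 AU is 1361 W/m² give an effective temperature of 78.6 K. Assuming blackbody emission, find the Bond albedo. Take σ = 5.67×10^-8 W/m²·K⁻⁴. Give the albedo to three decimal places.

0.745

By the inverse-square law, S = 1361/6.33² = 33.97 W/m².
From σT⁴ = S(1−α)/4 we invert for α: 1−α = 4σT⁴/S.
4σT⁴ = 4·5.67×10⁻⁸·(78.6)⁴ = 8.656 W/m².
1−α = 8.656/33.97 = 0.2548, so α = 0.7452.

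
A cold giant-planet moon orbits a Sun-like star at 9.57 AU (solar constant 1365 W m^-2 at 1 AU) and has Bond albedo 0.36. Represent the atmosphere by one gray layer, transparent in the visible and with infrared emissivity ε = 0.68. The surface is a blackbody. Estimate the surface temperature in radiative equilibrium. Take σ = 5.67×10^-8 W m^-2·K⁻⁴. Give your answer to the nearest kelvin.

89 K

By the inverse-square law, S = 1365/9.57² = 14.90 W m^-2.
Effective emission temperature (TOA balance): σT_e⁴ = S(1−α)/4 = 2.385 W m^-2 → T_e = 80.53 K.
For a single slab of emissivity ε, T_s⁴ = 2T_e⁴/(2−ε); thus T_s = 80.53·(1.515)^(1/4) = 89.35 K.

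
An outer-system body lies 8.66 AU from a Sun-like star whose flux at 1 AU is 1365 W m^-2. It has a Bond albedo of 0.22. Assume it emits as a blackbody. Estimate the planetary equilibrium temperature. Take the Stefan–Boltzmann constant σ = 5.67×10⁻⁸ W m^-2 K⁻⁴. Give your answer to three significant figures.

Irradiance scales as 1/d², so S = 1365 W m^-2 × (1/8.66)² = 18.20 W m^-2.
The planet absorbs (1−α)S over its disc πR² and re-emits over 4πR², so the mean absorbed flux is (1−0.22)·18.20/4 = 3.549 W m^-2.
Set σT⁴ = 3.549 → T = (3.549/σ)^(1/4) = 88.95 K.

88.9 kelvin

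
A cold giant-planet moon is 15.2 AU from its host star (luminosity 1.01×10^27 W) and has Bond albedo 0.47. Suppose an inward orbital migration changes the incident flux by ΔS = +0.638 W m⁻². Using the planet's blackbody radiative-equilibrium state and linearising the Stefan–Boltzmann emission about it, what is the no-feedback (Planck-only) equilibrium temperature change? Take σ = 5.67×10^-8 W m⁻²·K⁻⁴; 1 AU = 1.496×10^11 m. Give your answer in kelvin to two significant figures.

d = 15.2 × 1.496×10^11 m = 2.274×10^12 m.
Spreading L over a sphere of radius d: S = 1.01×10^27/(4π·2.27×10^12²) = 15.54 W m⁻².
Reference equilibrium: T_e = [S(1−α)/(4σ)]^(1/4) = 77.63 K.
ΔF = Δ[S(1−α)]/4 = (1−0.47)·+0.638/4 = 0.08453 W m⁻².
Planck response: λ_P = 4σT_e³ = 4·5.67×10⁻⁸·(77.63)³ = 0.1061 W m⁻²/K.
Hence the no-feedback warming is ΔF/(4σT_e³) = 0.797 K.

0.80 kelvin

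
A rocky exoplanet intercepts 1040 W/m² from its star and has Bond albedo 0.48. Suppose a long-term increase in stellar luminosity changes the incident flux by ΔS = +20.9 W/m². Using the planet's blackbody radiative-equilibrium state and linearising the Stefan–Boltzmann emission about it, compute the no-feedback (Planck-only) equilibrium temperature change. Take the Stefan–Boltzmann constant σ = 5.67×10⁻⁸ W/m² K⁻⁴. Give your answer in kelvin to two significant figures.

1.1 K

Reference equilibrium: T_e = [S(1−α)/(4σ)]^(1/4) = 221.0 K.
Only a fraction (1−α) is absorbed and it's spread over 4πR², so ΔF = (1−α)ΔS/4 = 2.717 W/m².
Linearising σT⁴ gives d(σT⁴)/dT = 4σT_e³ = 2.447 W/m² per K.
ΔT₀ = ΔF/λ_P = 2.717/2.447 = 1.11 K.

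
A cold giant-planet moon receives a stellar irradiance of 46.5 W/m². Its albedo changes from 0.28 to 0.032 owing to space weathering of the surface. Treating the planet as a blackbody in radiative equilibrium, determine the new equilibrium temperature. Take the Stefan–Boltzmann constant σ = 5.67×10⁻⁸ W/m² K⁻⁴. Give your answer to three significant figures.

T₂ = [S(1−α₂)/(4σ)]^(1/4) = [46.50·0.968/(4σ)]^(1/4) = 118.7 K.

119 kelvin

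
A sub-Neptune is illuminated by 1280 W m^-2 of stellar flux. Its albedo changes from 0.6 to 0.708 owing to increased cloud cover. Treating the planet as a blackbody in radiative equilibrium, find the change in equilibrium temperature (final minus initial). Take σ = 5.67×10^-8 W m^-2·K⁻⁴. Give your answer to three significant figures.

With α = 0.6, T₁ = 218.0 K.
After:  T₂ = [1280·0.292/(4σ)]^(1/4) = 201.5 K.
ΔT = T₂ − T₁ = -16.49 K.

-16.5 K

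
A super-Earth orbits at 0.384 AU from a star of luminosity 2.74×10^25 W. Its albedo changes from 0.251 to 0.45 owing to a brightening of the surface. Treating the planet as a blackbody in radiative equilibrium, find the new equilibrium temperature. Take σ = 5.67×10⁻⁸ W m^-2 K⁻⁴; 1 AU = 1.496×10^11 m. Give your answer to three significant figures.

Orbital distance: d = 0.384 AU = 5.745×10^10 m.
Spreading L over a sphere of radius d: S = 2.74×10^25/(4π·5.74×10^10²) = 660.7 W m^-2.
New equilibrium: T₂ = [(1−0.45)·660.7/(4σ)]^(1/4) = 200.1 K.

200 kelvin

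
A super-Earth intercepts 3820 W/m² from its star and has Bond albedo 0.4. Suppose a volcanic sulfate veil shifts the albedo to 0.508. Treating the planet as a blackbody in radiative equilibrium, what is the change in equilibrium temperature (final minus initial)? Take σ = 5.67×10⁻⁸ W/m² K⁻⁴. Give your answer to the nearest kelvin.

Before: T₁ = [3820·0.6/(4σ)]^(1/4) = 317.1 K.
Final:   T₂ = [S(1−0.508)/(4σ)]^(1/4) = 301.7 K.
Change: 301.7 − 317.1 = -15.35 K.

-15 K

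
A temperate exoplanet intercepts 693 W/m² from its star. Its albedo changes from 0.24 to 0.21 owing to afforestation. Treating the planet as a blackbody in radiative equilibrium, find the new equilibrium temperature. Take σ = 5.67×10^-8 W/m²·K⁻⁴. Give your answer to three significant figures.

222 kelvin

T₂ = [S(1−α₂)/(4σ)]^(1/4) = [693.0·0.79/(4σ)]^(1/4) = 221.7 K.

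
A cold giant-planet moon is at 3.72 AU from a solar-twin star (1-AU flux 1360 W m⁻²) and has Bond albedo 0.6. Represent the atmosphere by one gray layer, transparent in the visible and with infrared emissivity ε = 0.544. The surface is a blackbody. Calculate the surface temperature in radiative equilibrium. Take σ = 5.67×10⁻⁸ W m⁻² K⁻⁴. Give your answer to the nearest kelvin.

124 K

Flux at the orbit: S = 1360/(3.72)² = 98.28 W m⁻².
At the top of the atmosphere, σT_e⁴ = S(1−α)/4 = 9.828 W m⁻², giving T_e = 114.7 K.
Surface balance with a leaky layer gives σT_s⁴ = σT_e⁴·2/(2−ε), so T_s = T_e·[2/(2−0.544)]^(1/4) = 124.2 K.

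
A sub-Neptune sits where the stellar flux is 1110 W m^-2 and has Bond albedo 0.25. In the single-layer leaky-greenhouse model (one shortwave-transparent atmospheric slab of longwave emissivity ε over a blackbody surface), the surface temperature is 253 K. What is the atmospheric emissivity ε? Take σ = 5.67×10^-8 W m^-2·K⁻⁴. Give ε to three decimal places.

0.208

First, T_e = [1110·(1−0.25)/(4σ)]^(1/4) = 246.1 K.
T_s⁴ = T_e⁴·2/(2−ε) → ε = 2 − 2(T_e/T_s)⁴ = 2 − 2·(246.1/253)⁴ = 0.2082.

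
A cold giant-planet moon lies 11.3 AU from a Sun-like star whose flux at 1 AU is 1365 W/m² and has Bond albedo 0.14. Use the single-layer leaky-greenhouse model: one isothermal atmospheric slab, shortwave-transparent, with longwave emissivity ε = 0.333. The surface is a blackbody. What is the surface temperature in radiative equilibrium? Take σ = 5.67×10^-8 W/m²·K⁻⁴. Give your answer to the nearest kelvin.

84 K

By the inverse-square law, S = 1365/11.3² = 10.69 W/m².
The planet radiates to space at T_e = [S(1−α)/(4σ)]^(1/4) = 79.79 K.
Surface balance with a leaky layer gives σT_s⁴ = σT_e⁴·2/(2−ε), so T_s = T_e·[2/(2−0.333)]^(1/4) = 83.51 K.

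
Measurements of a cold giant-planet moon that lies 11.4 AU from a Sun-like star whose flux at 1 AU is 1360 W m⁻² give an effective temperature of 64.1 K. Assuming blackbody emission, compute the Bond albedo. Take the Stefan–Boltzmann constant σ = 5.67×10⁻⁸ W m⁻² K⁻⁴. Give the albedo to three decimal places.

By the inverse-square law, S = 1360/11.4² = 10.46 W m⁻².
Rearranging the radiative balance, α = 1 − 4σT⁴/S.
4σT⁴ = 4·5.67×10⁻⁸·(64.1)⁴ = 3.829 W m⁻².
1−α = 3.829/10.46 = 0.3659, so α = 0.6341.

0.634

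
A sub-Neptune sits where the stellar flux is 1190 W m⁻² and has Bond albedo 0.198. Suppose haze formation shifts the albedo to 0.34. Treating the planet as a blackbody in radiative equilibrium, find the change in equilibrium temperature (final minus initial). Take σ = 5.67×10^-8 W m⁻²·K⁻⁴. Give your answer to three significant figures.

-12.1 K

Before: T₁ = [1190·0.802/(4σ)]^(1/4) = 254.7 K.
With α = 0.34, T₂ = 242.6 K.
Change: 242.6 − 254.7 = -12.11 K.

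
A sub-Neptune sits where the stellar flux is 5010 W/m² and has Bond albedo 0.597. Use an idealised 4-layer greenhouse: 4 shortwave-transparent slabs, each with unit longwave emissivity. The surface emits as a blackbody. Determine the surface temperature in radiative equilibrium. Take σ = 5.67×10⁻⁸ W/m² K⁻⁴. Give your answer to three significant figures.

Top-of-atmosphere balance: σT_e⁴ = S(1−α)/4 = 504.8 W/m² → T_e = 307.2 K.
With N = 4 opaque layers, T_s = (N+1)^(1/4)·T_e = 5^(1/4)·307.2 = 459.3 K.

459 kelvin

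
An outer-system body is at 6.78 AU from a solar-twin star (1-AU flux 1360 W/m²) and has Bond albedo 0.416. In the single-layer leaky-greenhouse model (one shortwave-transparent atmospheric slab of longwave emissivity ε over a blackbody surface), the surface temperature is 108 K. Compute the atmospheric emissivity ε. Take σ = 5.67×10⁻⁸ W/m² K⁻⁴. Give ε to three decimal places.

0.880

Flux at the orbit: S = 1360/(6.78)² = 29.59 W/m².
Effective temperature: T_e = [S(1−α)/(4σ)]^(1/4) = 93.42 K.
Inverting T_s⁴ = 2T_e⁴/(2−ε): (T_e/T_s)⁴ = 0.5600, so ε = 2(1 − 0.5600) = 0.8801.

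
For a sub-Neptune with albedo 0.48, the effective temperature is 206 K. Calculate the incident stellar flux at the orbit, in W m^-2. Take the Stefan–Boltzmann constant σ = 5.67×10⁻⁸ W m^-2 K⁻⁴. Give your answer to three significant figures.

Invert the energy balance for S: S = 4σT⁴/(1−α).
The emitted flux is σT⁴ = 102.1 W m^-2.
So S = 4×102.1/(1−0.48) = 785.4 W m^-2.

785 W m^-2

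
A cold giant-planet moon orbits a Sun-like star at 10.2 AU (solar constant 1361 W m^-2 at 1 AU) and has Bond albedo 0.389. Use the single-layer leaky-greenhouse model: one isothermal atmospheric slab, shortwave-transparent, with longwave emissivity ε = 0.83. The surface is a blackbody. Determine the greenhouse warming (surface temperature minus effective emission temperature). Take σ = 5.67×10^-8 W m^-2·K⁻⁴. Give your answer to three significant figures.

By the inverse-square law, S = 1361/10.2² = 13.08 W m^-2.
Effective emission temperature (TOA balance): σT_e⁴ = S(1−α)/4 = 1.998 W m^-2 → T_e = 77.05 K.
For a single slab of emissivity ε, T_s⁴ = 2T_e⁴/(2−ε); thus T_s = 77.05·(1.709)^(1/4) = 88.10 K.
Greenhouse warming: T_s − T_e = 11.05 K.

11.1 K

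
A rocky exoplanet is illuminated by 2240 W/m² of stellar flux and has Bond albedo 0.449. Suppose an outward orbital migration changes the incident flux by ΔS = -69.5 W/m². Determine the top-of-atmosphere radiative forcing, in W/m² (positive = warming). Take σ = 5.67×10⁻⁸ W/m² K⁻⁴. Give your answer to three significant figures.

TOA radiative forcing: ΔF = (1−α)ΔS/4 = 0.551·(-69.5)/4 = -9.574 W/m².

-9.57 W/m²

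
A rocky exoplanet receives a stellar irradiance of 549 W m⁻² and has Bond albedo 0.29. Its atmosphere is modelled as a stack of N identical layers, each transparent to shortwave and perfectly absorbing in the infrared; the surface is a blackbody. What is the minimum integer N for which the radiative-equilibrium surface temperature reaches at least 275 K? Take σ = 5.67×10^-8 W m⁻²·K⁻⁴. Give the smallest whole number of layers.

Top-of-atmosphere balance: σT_e⁴ = S(1−α)/4 = 97.45 W m⁻² → T_e = 203.6 K.
Since T_s⁴ = (N+1)T_e⁴, we need N ≥ (T_s/T_e)⁴ − 1 = 2.328.
So N ≥ 2.328; the smallest integer is N = 3.

3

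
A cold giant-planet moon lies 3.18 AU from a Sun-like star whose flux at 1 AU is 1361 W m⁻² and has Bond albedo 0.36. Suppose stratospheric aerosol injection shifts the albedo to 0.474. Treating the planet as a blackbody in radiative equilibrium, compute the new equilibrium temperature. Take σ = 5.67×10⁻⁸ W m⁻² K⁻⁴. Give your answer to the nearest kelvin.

133 K

Flux at the orbit: S = 1361/(3.18)² = 134.6 W m⁻².
With the new albedo, S(1−α₂)/4 = 17.70 W m⁻², so T₂ = 132.9 K.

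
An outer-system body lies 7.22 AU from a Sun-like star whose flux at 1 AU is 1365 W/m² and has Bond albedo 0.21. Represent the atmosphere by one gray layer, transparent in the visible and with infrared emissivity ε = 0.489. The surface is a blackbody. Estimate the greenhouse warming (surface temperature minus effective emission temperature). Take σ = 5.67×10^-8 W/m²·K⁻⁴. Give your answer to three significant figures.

Irradiance scales as 1/d², so S = 1365 W/m² × (1/7.22)² = 26.19 W/m².
At the top of the atmosphere, σT_e⁴ = S(1−α)/4 = 5.172 W/m², giving T_e = 97.73 K.
Surface balance with a leaky layer gives σT_s⁴ = σT_e⁴·2/(2−ε), so T_s = T_e·[2/(2−0.489)]^(1/4) = 104.8 K.
Greenhouse warming: T_s − T_e = 7.096 K.

7.10 K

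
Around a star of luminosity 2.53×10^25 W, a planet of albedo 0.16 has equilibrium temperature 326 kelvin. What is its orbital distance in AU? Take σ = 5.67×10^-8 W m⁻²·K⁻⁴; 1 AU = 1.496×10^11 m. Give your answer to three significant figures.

0.172 AU

Energy balance gives S = 4σT⁴/(1−α) = 3050 W m⁻².
Then d = [L/(4πS)]^(1/2) = 2.569×10^10 m, i.e. 0.1718 AU.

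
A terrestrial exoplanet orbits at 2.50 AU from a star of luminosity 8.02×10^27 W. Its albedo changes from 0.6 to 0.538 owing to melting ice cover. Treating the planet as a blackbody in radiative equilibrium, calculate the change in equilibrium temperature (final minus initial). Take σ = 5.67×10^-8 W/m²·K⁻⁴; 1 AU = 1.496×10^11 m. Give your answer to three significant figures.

d = 2.50 × 1.496×10^11 m = 3.740×10^11 m.
Flux at the orbit: S = L/(4πd²) = 8.02×10^27/(4π·(3.74×10^11)²) = 4563 W/m².
With α = 0.6, T₁ = 299.5 K.
After:  T₂ = [4563·0.462/(4σ)]^(1/4) = 310.5 K.
Change: 310.5 − 299.5 = 10.99 K.

11.0 kelvin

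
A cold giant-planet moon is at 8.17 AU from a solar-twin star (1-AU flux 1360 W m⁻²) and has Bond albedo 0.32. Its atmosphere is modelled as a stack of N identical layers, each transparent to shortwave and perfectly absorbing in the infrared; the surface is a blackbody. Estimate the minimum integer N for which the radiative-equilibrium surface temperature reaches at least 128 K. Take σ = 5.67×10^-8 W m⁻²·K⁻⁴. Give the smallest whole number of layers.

4

By the inverse-square law, S = 1360/8.17² = 20.37 W m⁻².
OLR = S(1−α)/4 = 3.464 W m⁻²; the top layer radiates at T_e = 88.41 K.
Since T_s⁴ = (N+1)T_e⁴, we need N ≥ (T_s/T_e)⁴ − 1 = 3.394.
So N ≥ 3.394; the smallest integer is N = 4.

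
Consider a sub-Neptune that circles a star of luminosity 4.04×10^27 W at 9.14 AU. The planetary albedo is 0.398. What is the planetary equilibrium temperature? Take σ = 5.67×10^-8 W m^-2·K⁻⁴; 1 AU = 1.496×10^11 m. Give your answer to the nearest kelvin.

146 K

Orbital distance: d = 9.14 AU = 1.367×10^12 m.
Flux at the orbit: S = L/(4πd²) = 4.04×10^27/(4π·(1.37×10^12)²) = 172.0 W m^-2.
Absorbed flux (global mean): S(1−α)/4 = 172.0·0.602/4 = 25.88 W m^-2.
In equilibrium σT⁴ equals this, so T = 146.2 K.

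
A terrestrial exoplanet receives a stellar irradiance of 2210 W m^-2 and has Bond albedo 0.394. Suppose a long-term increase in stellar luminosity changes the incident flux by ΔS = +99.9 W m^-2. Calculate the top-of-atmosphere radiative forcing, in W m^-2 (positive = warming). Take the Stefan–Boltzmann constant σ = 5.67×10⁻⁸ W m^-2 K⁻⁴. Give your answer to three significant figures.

15.1 W m^-2

ΔF = Δ[S(1−α)]/4 = (1−0.394)·+99.9/4 = 15.13 W m^-2.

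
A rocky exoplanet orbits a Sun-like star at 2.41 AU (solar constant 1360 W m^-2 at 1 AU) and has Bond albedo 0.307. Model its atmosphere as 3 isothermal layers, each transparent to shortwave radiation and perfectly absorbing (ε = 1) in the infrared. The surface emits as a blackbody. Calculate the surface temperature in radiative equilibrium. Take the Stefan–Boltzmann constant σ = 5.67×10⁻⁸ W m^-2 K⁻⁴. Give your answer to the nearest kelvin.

Flux at the orbit: S = 1360/(2.41)² = 234.2 W m^-2.
Top-of-atmosphere balance: σT_e⁴ = S(1−α)/4 = 40.57 W m^-2 → T_e = 163.5 K.
Layer-by-layer balance gives σT_s⁴ = (N+1)σT_e⁴, so T_s = 4^¼·163.5 = 231.3 K.

231 kelvin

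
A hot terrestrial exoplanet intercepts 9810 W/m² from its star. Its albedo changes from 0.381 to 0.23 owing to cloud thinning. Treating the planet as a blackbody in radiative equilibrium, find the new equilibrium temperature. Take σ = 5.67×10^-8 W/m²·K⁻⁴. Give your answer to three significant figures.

427 K

T₂ = [S(1−α₂)/(4σ)]^(1/4) = [9810·0.77/(4σ)]^(1/4) = 427.2 K.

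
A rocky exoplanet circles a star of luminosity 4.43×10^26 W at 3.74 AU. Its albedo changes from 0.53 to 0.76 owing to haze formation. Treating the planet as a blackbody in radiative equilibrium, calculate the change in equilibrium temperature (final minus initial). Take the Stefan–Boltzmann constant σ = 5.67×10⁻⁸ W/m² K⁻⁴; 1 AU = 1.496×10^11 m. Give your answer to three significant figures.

Orbital distance: d = 3.74 AU = 5.595×10^11 m.
Flux at the orbit: S = L/(4πd²) = 4.43×10^26/(4π·(5.60×10^11)²) = 112.6 W/m².
With α = 0.53, T₁ = 123.6 K.
Final:   T₂ = [S(1−0.76)/(4σ)]^(1/4) = 104.5 K.
Change: 104.5 − 123.6 = -19.12 K.

-19.1 K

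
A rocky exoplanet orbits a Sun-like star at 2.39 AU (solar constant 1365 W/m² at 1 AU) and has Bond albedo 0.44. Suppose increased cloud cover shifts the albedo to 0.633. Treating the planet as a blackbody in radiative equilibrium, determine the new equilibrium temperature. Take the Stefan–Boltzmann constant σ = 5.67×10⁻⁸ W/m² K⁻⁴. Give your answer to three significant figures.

Irradiance scales as 1/d², so S = 1365 W/m² × (1/2.39)² = 239.0 W/m².
With the new albedo, S(1−α₂)/4 = 21.93 W/m², so T₂ = 140.2 K.

140 K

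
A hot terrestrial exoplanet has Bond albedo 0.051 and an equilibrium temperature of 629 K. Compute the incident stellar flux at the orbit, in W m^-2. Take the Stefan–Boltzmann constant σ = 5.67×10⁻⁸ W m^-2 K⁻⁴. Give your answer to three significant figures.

37400 W m^-2

From S(1−α)/4 = σT⁴: S = 4σT⁴/(1−α).
The emitted flux is σT⁴ = 8875 W m^-2.
S = 4·8875/0.949 = 37410 W m^-2.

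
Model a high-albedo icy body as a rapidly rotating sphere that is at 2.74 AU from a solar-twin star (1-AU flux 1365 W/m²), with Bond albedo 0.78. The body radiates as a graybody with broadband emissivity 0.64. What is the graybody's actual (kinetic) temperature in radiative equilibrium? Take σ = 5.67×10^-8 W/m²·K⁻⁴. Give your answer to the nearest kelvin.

Flux at the orbit: S = 1365/(2.74)² = 181.8 W/m².
The planet absorbs (1−α)S over its disc πR² and re-emits over 4πR², so the mean absorbed flux is (1−0.78)·181.8/4 = 10.00 W/m².
Radiative balance εσT⁴ = 10.00 gives T = [10.00/(0.64·σ)]^(1/4) = 128.8 K.

129 K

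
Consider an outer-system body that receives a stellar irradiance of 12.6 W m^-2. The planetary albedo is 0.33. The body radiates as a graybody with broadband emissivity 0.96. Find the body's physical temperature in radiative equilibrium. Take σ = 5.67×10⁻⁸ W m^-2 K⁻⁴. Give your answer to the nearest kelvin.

79 K

The planet absorbs (1−α)S over its disc πR² and re-emits over 4πR², so the mean absorbed flux is (1−0.33)·12.60/4 = 2.110 W m^-2.
Radiative balance εσT⁴ = 2.110 gives T = [2.110/(0.96·σ)]^(1/4) = 78.91 K.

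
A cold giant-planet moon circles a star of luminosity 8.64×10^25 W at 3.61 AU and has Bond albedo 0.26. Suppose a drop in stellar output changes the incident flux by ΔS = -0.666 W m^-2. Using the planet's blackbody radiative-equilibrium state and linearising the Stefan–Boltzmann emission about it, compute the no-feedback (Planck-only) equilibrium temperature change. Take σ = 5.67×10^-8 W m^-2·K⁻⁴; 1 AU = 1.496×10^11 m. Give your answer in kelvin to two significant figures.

d = 3.61 × 1.496×10^11 m = 5.401×10^11 m.
Spreading L over a sphere of radius d: S = 8.64×10^25/(4π·5.40×10^11²) = 23.57 W m^-2.
Unperturbed T_e = [23.57·(1−0.26)/(4σ)]^¼ = 93.65 K.
TOA radiative forcing: ΔF = (1−α)ΔS/4 = 0.74·(-0.666)/4 = -0.1232 W m^-2.
The Planck feedback parameter is 4σT_e³ = 0.1863 W m^-2/K.
Hence the no-feedback warming is ΔF/(4σT_e³) = -0.661 K.

-0.66 K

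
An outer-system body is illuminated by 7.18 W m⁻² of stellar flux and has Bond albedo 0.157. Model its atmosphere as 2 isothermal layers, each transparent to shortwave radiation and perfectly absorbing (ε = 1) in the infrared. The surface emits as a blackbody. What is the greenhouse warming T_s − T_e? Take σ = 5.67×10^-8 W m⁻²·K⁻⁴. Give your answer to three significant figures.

22.7 K

OLR = S(1−α)/4 = 1.513 W m⁻²; the top layer radiates at T_e = 71.87 K.
T_s = (N+1)^(1/4)·T_e = 94.59 K.
So the greenhouse effect raises the surface by 94.59 − 71.87 = 22.72 K.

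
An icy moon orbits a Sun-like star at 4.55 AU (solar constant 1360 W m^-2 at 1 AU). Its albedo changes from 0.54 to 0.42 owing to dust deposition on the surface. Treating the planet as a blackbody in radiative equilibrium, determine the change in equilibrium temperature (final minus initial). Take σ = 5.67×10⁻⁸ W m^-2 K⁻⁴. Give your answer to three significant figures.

6.41 kelvin

By the inverse-square law, S = 1360/4.55² = 65.69 W m^-2.
Before: T₁ = [65.69·0.46/(4σ)]^(1/4) = 107.4 K.
After:  T₂ = [65.69·0.58/(4σ)]^(1/4) = 113.8 K.
Change: 113.8 − 107.4 = 6.410 K.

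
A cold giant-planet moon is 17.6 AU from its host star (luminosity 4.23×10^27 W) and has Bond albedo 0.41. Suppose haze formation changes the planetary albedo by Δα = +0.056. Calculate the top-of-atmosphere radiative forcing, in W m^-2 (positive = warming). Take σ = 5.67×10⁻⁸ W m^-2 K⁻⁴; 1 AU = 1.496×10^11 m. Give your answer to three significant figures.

-0.680 W m^-2

d = 17.6 × 1.496×10^11 m = 2.633×10^12 m.
Flux at the orbit: S = L/(4πd²) = 4.23×10^27/(4π·(2.63×10^12)²) = 48.56 W m^-2.
The change in absorbed flux is Δ[S(1−α)/4] = −SΔα/4 = -0.6798 W m^-2.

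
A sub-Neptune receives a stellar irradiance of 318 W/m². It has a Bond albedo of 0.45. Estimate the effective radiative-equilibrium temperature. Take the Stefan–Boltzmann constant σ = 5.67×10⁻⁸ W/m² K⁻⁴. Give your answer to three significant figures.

167 K

Averaging over the sphere, the absorbed flux is S(1−α)/4 = 43.73 W/m².
In equilibrium σT⁴ equals this, so T = 166.6 K.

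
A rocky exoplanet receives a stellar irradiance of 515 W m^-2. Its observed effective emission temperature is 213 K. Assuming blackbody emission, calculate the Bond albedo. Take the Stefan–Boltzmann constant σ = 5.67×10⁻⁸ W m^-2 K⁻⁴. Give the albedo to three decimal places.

Energy balance: S(1−α)/4 = σT⁴, so 1−α = 4σT⁴/S.
4σT⁴ = 4·5.67×10⁻⁸·(213)⁴ = 466.8 W m^-2.
1−α = 466.8/515.0 = 0.9065, so α = 0.0935.

0.094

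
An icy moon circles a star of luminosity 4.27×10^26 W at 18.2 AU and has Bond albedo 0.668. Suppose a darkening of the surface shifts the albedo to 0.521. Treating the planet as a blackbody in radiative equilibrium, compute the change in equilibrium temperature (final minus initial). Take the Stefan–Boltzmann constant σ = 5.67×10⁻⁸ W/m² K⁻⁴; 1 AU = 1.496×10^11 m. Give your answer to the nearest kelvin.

d = 18.2 × 1.496×10^11 m = 2.723×10^12 m.
Spreading L over a sphere of radius d: S = 4.27×10^26/(4π·2.72×10^12²) = 4.584 W/m².
With α = 0.668, T₁ = 50.90 K.
After:  T₂ = [4.584·0.479/(4σ)]^(1/4) = 55.78 K.
Change: 55.78 − 50.90 = 4.885 K.

5 kelvin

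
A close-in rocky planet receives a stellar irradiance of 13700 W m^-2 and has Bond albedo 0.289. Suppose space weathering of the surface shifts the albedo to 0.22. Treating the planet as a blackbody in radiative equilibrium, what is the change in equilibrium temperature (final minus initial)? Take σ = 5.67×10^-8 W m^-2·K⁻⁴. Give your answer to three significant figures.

With α = 0.289, T₁ = 455.2 K.
After:  T₂ = [13700·0.78/(4σ)]^(1/4) = 465.9 K.
Change: 465.9 − 455.2 = 10.66 K.

10.7 K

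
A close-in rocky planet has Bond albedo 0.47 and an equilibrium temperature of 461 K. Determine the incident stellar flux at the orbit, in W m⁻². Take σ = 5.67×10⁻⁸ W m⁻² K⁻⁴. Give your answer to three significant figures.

19300 W m⁻²

Invert the energy balance for S: S = 4σT⁴/(1−α).
σT⁴ = 5.67×10⁻⁸·(461)⁴ = 2561 W m⁻².
S = 4·2561/0.53 = 19330 W m⁻².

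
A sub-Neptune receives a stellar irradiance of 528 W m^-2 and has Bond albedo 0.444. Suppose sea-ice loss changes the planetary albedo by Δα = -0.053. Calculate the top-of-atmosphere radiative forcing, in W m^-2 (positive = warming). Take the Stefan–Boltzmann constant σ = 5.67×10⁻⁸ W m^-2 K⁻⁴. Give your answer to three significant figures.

7.00 W m^-2

ΔF = −(S/4)Δα = −(528.0/4)×(-0.053) = 6.996 W m^-2.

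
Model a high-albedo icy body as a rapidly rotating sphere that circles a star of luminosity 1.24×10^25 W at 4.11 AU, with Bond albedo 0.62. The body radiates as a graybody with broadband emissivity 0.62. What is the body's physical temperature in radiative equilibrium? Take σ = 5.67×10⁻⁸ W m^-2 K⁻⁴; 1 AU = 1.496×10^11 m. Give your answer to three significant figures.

51.5 kelvin

d = 4.11 × 1.496×10^11 m = 6.149×10^11 m.
Flux at the orbit: S = L/(4πd²) = 1.24×10^25/(4π·(6.15×10^11)²) = 2.610 W m^-2.
Absorbed flux (global mean): S(1−α)/4 = 2.610·0.38/4 = 0.2480 W m^-2.
Equating to εσT⁴ with ε = 0.62: T = (0.2480/0.62σ)^(1/4) = 51.54 K.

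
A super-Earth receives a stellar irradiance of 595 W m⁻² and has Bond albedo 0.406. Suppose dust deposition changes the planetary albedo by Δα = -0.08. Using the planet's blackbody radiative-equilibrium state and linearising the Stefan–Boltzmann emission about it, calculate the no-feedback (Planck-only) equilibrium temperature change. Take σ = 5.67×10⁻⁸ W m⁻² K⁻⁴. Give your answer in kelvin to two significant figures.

6.7 K

The baseline emission temperature is T_e = 198.7 K.
The change in absorbed flux is Δ[S(1−α)/4] = −SΔα/4 = 11.90 W m⁻².
The Planck feedback parameter is 4σT_e³ = 1.779 W m⁻²/K.
ΔT₀ = ΔF/λ_P = 11.90/1.779 = 6.69 K.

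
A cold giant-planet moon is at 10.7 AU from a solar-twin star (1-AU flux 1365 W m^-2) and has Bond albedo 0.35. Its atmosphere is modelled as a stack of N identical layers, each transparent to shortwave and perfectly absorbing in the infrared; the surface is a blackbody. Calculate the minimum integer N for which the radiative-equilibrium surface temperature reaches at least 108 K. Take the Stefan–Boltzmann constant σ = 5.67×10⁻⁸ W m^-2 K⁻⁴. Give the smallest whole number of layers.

Flux at the orbit: S = 1365/(10.7)² = 11.92 W m^-2.
The effective emission temperature is T_e = [S(1−α)/(4σ)]^¼ = 76.46 K.
T_s = (N+1)^(1/4)·T_e ≥ 108 K requires N+1 ≥ (T_s/T_e)⁴ = (108/76.46)⁴ = 3.982.
The minimum whole number is N = 3.

3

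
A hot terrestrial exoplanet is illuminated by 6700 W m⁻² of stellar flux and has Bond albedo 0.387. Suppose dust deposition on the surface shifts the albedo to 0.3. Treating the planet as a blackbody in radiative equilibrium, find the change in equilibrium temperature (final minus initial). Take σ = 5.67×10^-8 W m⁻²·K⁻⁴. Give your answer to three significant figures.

12.4 kelvin

Before: T₁ = [6700·0.613/(4σ)]^(1/4) = 366.8 K.
Final:   T₂ = [S(1−0.3)/(4σ)]^(1/4) = 379.2 K.
Change: 379.2 − 366.8 = 12.38 K.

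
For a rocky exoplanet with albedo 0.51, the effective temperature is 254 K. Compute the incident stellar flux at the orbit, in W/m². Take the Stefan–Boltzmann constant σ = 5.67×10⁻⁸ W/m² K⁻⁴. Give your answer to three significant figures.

From S(1−α)/4 = σT⁴: S = 4σT⁴/(1−α).
The emitted flux is σT⁴ = 236.0 W/m².
S = 4·236.0/0.49 = 1927 W/m².

1930 W/m²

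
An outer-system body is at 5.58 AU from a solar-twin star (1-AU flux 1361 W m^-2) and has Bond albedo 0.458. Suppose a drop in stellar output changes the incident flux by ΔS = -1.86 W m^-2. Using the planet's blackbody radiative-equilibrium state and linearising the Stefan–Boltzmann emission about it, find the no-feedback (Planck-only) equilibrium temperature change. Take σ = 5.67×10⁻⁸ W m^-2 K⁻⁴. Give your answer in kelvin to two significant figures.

Irradiance scales as 1/d², so S = 1361 W m^-2 × (1/5.58)² = 43.71 W m^-2.
Unperturbed T_e = [43.71·(1−0.458)/(4σ)]^¼ = 101.1 K.
ΔF = Δ[S(1−α)]/4 = (1−0.458)·-1.86/4 = -0.2520 W m^-2.
The Planck feedback parameter is 4σT_e³ = 0.2343 W m^-2/K.
ΔT₀ = ΔF/λ_P = -0.2520/0.2343 = -1.08 K.

-1.1 kelvin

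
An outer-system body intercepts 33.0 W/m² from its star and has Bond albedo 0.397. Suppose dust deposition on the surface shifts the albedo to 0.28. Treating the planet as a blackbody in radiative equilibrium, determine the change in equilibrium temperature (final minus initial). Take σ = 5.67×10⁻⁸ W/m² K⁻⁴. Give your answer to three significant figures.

4.39 kelvin

Before: T₁ = [33.00·0.603/(4σ)]^(1/4) = 96.78 K.
After:  T₂ = [33.00·0.72/(4σ)]^(1/4) = 101.2 K.
ΔT = T₂ − T₁ = 4.387 K.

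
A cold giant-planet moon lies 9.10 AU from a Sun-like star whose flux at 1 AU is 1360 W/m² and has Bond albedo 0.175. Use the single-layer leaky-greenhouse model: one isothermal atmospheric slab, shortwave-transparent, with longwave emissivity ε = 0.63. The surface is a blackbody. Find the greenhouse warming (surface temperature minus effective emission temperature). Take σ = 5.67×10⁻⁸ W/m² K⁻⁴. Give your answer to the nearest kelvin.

9 K

Irradiance scales as 1/d², so S = 1360 W/m² × (1/9.10)² = 16.42 W/m².
Effective emission temperature (TOA balance): σT_e⁴ = S(1−α)/4 = 3.387 W/m² → T_e = 87.92 K.
Surface balance with a leaky layer gives σT_s⁴ = σT_e⁴·2/(2−ε), so T_s = T_e·[2/(2−0.63)]^(1/4) = 96.64 K.
The atmosphere warms the surface by 8.721 K.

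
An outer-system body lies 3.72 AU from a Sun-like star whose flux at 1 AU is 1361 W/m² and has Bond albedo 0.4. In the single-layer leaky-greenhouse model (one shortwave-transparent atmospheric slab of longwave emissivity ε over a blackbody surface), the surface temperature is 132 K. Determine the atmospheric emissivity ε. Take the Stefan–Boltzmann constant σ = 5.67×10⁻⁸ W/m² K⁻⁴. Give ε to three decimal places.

0.286

Irradiance scales as 1/d², so S = 1361 W/m² × (1/3.72)² = 98.35 W/m².
First, T_e = [98.35·(1−0.4)/(4σ)]^(1/4) = 127.0 K.
Since (2−ε)/2 = (T_e/T_s)⁴ = 0.8570, ε = 0.2860.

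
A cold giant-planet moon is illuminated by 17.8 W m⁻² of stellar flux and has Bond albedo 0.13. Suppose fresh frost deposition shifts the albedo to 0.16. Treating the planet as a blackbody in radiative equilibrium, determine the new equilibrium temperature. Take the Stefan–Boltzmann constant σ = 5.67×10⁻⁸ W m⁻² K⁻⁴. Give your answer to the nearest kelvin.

New equilibrium: T₂ = [(1−0.16)·17.80/(4σ)]^(1/4) = 90.11 K.

90 K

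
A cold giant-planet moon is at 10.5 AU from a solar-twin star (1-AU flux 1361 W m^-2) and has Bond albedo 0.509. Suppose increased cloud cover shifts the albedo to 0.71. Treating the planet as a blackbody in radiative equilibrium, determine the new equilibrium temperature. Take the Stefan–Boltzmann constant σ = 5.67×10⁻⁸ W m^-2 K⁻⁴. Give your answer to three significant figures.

By the inverse-square law, S = 1361/10.5² = 12.34 W m^-2.
T₂ = [S(1−α₂)/(4σ)]^(1/4) = [12.34·0.29/(4σ)]^(1/4) = 63.03 K.

63.0 K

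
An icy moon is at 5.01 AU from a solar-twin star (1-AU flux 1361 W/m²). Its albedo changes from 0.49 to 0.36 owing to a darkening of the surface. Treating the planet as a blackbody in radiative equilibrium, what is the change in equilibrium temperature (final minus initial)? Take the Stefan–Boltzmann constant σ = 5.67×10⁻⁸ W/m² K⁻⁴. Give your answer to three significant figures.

6.14 K

Flux at the orbit: S = 1361/(5.01)² = 54.22 W/m².
Before: T₁ = [54.22·0.51/(4σ)]^(1/4) = 105.1 K.
Final:   T₂ = [S(1−0.36)/(4σ)]^(1/4) = 111.2 K.
ΔT = T₂ − T₁ = 6.137 K.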